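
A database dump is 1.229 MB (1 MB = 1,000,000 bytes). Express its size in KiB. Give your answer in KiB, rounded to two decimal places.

1.229 MB × 1,000,000 bytes/MB = 1,229,000 bytes
1 KiB = 1,024 bytes
1,229,000 / 1,024 = 1,200.20 KiB

1,200.20 KiB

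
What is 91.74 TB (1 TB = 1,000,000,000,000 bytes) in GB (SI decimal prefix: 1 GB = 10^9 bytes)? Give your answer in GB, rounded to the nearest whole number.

91,740 GB

91.74 TB = 91.74 × 10^12 bytes = 91,740,000,000,000 bytes
1 GB = 10^9 bytes = 1,000,000,000 bytes
91,740,000,000,000 / 1,000,000,000 = 91,740 GB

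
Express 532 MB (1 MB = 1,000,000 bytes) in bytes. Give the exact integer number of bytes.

532,000,000 bytes

532 × 1,000,000 = 532,000,000 bytes  (1 MB = 10^6 bytes)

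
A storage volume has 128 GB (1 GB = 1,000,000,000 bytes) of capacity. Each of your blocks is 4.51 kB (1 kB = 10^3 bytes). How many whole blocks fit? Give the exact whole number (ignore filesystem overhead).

Capacity: 128 GB = 128,000,000,000 bytes
Per item: 4.51 kB = 4,510 bytes
⌊128,000,000,000 / 4,510⌋ = 28,381,374

28,381,374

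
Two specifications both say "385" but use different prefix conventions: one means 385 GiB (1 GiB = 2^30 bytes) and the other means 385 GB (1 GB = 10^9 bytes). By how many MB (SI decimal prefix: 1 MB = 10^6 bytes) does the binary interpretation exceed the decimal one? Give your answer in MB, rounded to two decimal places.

385 GiB = 385 × 1,073,741,824 = 413,390,602,240 bytes
385 GB = 385 × 1,000,000,000 = 385,000,000,000 bytes
difference = 28,390,602,240 bytes
28,390,602,240 / 1,000,000 = 28,390.60 MB

28,390.60 MB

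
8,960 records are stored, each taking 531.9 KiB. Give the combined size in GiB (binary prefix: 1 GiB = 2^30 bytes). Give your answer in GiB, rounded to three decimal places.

Total = 8,960 × 531.9 KiB = 4,765,824 KiB
= 4,765,824 × 1,024 bytes = 4,880,203,776 bytes
1 GiB = 1,073,741,824 bytes
4,880,203,776 / 1,073,741,824 = 4.545 GiB

4.545 GiB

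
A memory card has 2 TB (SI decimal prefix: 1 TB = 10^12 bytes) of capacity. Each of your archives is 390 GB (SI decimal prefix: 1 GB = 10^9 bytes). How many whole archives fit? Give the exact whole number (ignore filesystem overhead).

5

Capacity: 2 TB = 2,000,000,000,000 bytes
Per item: 390 GB = 390,000,000,000 bytes
⌊2,000,000,000,000 / 390,000,000,000⌋ = 5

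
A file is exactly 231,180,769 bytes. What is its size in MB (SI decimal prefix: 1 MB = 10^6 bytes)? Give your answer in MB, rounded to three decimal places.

231.181 MB

231,180,769 bytes given.
1 MB = 10^6 bytes = 1,000,000 bytes
231,180,769 / 1,000,000 = 231.181 MB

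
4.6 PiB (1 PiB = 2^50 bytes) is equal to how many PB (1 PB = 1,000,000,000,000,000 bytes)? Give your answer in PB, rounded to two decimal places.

4.6 PiB = 4.6 × 2^50 bytes = 5,179,139,571,476,070.4 bytes
1 PB = 1,000,000,000,000,000 bytes
5,179,139,571,476,070.4 / 1,000,000,000,000,000 = 5.18 PB

5.18 PB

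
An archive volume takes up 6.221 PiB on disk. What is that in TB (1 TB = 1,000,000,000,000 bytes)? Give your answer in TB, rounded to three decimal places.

7,004.223 TB

6.221 PiB = 6.221 × 2^50 bytes = 7,004,223,320,467,963.904 bytes
1 TB = 10^12 bytes = 1,000,000,000,000 bytes
7,004,223,320,467,963.904 / 1,000,000,000,000 = 7,004.223 TB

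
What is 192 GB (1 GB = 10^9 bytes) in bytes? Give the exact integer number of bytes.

192 × 1,000,000,000 = 192,000,000,000 bytes

192,000,000,000 bytes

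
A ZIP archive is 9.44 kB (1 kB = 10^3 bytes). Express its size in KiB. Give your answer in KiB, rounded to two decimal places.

9.44 kB = 9.44 × 10^3 bytes = 9,440 bytes
1 KiB = 1,024 bytes
9,440 / 1,024 = 9.22 KiB

9.22 KiB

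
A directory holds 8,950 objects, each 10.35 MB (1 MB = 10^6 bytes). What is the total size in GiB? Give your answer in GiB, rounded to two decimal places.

Total = 8,950 × 10.35 MB = 92632.5 MB
= 92632.5 × 1,000,000 bytes = 92,632,500,000 bytes
1 GiB = 1,073,741,824 bytes
92,632,500,000 / 1,073,741,824 = 86.27 GiB

86.27 GiB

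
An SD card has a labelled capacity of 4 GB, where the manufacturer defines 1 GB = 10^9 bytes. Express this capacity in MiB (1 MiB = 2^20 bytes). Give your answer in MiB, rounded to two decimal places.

3,814.70 MiB

4 GB = 4 × 10^9 bytes = 4,000,000,000 bytes
1 MiB = 2^20 bytes = 1,048,576 bytes
4,000,000,000 / 1,048,576 = 3,814.70 MiB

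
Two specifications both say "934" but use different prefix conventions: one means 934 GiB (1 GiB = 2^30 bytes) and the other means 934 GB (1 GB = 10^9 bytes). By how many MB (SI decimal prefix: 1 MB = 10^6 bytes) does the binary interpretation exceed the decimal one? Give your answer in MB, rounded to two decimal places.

934 GiB = 934 × 1,073,741,824 = 1,002,874,863,616 bytes
934 GB = 934 × 1,000,000,000 = 934,000,000,000 bytes
difference = 68,874,863,616 bytes
68,874,863,616 / 1,000,000 = 68,874.86 MB

68,874.86 MB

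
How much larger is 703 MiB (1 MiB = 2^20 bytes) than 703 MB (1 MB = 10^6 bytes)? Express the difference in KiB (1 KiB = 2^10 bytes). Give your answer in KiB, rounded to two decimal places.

33,348.56 KiB

703 MiB = 703 × 1,048,576 = 737,148,928 bytes
703 MB = 703 × 1,000,000 = 703,000,000 bytes
difference = 34,148,928 bytes
34,148,928 / 1,024 = 33,348.56 KiB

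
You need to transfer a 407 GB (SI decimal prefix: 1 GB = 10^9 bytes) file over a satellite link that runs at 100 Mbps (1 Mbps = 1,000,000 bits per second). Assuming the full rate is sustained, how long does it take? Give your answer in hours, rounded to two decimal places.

407 GB = 407,000,000,000 bytes = 3,256,000,000,000 bits
100 Mbps = 100,000,000 bits/s
time = 3,256,000,000,000 / 100,000,000 = 32,560.0000 s
32,560.0000 s / 3600 = 9.04 hours

9.04 hours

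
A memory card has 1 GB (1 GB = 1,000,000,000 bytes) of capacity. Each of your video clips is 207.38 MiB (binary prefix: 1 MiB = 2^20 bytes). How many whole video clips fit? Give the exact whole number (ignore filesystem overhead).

Capacity: 1 GB = 1,000,000,000 bytes
Per item: 207.38 MiB = 217,453,690.88 bytes
⌊1,000,000,000 / 217,453,690.88⌋ = 4

4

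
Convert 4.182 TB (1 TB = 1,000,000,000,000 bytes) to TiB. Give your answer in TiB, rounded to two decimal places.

4.182 TB = 4.182 × 10^12 bytes = 4,182,000,000,000 bytes
1 TiB = 2^40 bytes = 1,099,511,627,776 bytes
4,182,000,000,000 / 1,099,511,627,776 = 3.80 TiB

3.80 TiB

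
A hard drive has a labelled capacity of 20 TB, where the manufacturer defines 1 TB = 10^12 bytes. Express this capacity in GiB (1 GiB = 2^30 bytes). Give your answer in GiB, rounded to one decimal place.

20 TB × 1,000,000,000,000 bytes/TB = 20,000,000,000,000 bytes
1 GiB = 1,073,741,824 bytes
20,000,000,000,000 / 1,073,741,824 = 18,626.5 GiB

18,626.5 GiB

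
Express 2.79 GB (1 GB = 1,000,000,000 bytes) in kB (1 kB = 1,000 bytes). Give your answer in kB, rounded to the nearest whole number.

2.79 GB × 1,000,000,000 bytes/GB = 2,790,000,000 bytes
1 kB = 10^3 bytes = 1,000 bytes
2,790,000,000 / 1,000 = 2,790,000 kB

2,790,000 kB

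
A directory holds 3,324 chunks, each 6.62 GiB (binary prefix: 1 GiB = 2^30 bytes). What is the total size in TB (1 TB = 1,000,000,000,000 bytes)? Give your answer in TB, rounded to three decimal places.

Total = 3,324 × 6.62 GiB = 22004.88 GiB
= 22004.88 × 1,073,741,824 bytes = 23,627,559,988,101.12 bytes
1 TB = 1,000,000,000,000 bytes
23,627,559,988,101.12 / 1,000,000,000,000 = 23.628 TB

23.628 TB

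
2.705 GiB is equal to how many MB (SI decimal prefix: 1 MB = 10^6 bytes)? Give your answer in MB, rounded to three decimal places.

2.705 GiB × 1,073,741,824 bytes/GiB = 2,904,471,633.92 bytes
1 MB = 10^6 bytes = 1,000,000 bytes
2,904,471,633.92 / 1,000,000 = 2,904.472 MB

2,904.472 MB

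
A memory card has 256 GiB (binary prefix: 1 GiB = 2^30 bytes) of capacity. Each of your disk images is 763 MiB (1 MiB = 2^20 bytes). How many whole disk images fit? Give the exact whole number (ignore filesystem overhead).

Capacity: 256 GiB = 274,877,906,944 bytes
Per item: 763 MiB = 800,063,488 bytes
⌊274,877,906,944 / 800,063,488⌋ = 343

343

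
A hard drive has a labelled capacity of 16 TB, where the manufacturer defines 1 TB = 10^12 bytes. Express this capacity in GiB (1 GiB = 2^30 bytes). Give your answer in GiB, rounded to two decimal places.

16 TB = 16 × 10^12 bytes = 16,000,000,000,000 bytes
1 GiB = 2^30 bytes = 1,073,741,824 bytes
16,000,000,000,000 / 1,073,741,824 = 14,901.16 GiB

14,901.16 GiB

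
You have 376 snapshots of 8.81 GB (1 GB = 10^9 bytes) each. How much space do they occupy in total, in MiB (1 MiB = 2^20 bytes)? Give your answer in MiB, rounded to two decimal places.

Total = 376 × 8.81 GB = 3312.56 GB
= 3312.56 × 1,000,000,000 bytes = 3,312,560,000,000 bytes
1 MiB = 1,048,576 bytes
3,312,560,000,000 / 1,048,576 = 3,159,103.39 MiB

3,159,103.39 MiB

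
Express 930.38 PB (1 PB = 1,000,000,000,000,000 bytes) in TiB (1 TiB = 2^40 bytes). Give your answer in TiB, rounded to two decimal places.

846,175.68 TiB

930.38 PB × 1,000,000,000,000,000 bytes/PB = 930,380,000,000,000,000 bytes
1 TiB = 1,099,511,627,776 bytes
930,380,000,000,000,000 / 1,099,511,627,776 = 846,175.68 TiB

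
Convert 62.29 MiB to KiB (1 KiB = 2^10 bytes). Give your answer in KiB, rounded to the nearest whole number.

63,785 KiB

62.29 MiB = 62.29 × 2^20 bytes = 65,315,799.04 bytes
1 KiB = 2^10 bytes = 1,024 bytes
65,315,799.04 / 1,024 = 63,785 KiB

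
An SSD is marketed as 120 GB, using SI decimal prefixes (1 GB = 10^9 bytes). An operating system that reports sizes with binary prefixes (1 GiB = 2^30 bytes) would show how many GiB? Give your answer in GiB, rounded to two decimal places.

111.76 GiB

120 GB = 120 × 10^9 bytes = 120,000,000,000 bytes
1 GiB = 2^30 bytes = 1,073,741,824 bytes
120,000,000,000 / 1,073,741,824 = 111.76 GiB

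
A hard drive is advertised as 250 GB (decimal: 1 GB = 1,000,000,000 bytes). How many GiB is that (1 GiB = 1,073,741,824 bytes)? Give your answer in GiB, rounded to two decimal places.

250 GB = 250 × 10^9 bytes = 250,000,000,000 bytes
1 GiB = 2^30 bytes = 1,073,741,824 bytes
250,000,000,000 / 1,073,741,824 = 232.83 GiB

232.83 GiB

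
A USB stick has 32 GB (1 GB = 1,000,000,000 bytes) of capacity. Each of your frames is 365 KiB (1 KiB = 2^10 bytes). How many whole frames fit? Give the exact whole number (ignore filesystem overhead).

Capacity: 32 GB = 32,000,000,000 bytes
Per item: 365 KiB = 373,760 bytes
⌊32,000,000,000 / 373,760⌋ = 85,616

85,616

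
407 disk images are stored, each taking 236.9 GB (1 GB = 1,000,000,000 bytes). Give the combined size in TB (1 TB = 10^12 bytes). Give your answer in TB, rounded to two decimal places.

Total = 407 × 236.9 GB = 96418.3 GB
= 96418.3 × 1,000,000,000 bytes = 96,418,300,000,000 bytes
1 TB = 1,000,000,000,000 bytes
96,418,300,000,000 / 1,000,000,000,000 = 96.42 TB

96.42 TB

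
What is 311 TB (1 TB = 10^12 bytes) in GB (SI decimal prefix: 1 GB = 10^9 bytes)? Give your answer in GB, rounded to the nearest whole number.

311,000 GB

311 TB = 311 × 10^12 bytes = 311,000,000,000,000 bytes
1 GB = 10^9 bytes = 1,000,000,000 bytes
311,000,000,000,000 / 1,000,000,000 = 311,000 GB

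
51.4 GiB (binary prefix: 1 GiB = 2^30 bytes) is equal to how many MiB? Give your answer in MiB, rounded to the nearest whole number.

51.4 GiB × 1,073,741,824 bytes/GiB = 55,190,329,753.6 bytes
1 MiB = 1,048,576 bytes
55,190,329,753.6 / 1,048,576 = 52,634 MiB

52,634 MiB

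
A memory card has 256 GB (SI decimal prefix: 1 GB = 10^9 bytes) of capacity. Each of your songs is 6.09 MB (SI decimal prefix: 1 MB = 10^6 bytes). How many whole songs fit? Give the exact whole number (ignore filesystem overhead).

Capacity: 256 GB = 256,000,000,000 bytes
Per item: 6.09 MB = 6,090,000 bytes
⌊256,000,000,000 / 6,090,000⌋ = 42,036

42,036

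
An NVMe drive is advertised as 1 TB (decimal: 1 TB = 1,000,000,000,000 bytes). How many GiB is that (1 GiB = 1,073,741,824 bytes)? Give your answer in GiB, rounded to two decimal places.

1 TB × 1,000,000,000,000 bytes/TB = 1,000,000,000,000 bytes
1 GiB = 1,073,741,824 bytes
1,000,000,000,000 / 1,073,741,824 = 931.32 GiB

931.32 GiB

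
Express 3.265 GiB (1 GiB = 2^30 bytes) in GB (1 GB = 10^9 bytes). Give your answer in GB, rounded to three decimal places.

3.506 GB

3.265 GiB × 1,073,741,824 bytes/GiB = 3,505,767,055.36 bytes
1 GB = 1,000,000,000 bytes
3,505,767,055.36 / 1,000,000,000 = 3.506 GB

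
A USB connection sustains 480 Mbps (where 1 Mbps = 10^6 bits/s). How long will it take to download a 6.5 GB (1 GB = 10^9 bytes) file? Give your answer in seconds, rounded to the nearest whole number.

108 seconds

6.5 GB = 6,500,000,000 bytes = 52,000,000,000 bits
480 Mbps = 480,000,000 bits/s
time = 52,000,000,000 / 480,000,000 = 108 s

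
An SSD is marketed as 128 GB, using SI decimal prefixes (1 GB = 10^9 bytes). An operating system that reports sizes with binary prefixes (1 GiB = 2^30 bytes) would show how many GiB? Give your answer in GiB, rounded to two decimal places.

128 GB = 128 × 10^9 bytes = 128,000,000,000 bytes
1 GiB = 2^30 bytes = 1,073,741,824 bytes
128,000,000,000 / 1,073,741,824 = 119.21 GiB

119.21 GiB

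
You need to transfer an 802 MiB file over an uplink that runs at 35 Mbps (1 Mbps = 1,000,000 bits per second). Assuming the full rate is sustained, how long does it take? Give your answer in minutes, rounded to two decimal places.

802 MiB = 840,957,952 bytes = 6,727,663,616 bits
35 Mbps = 35,000,000 bits/s
time = 6,727,663,616 / 35,000,000 = 192.219 s
192.219 s / 60 = 3.20 minutes

3.20 minutes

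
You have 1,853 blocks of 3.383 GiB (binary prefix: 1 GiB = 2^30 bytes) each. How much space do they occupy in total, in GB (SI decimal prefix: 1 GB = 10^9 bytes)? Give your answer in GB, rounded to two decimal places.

6,730.96 GB

Total = 1,853 × 3.383 GiB = 6268.699 GiB
= 6268.699 × 1,073,741,824 bytes = 6,730,964,298,366.976 bytes
1 GB = 1,000,000,000 bytes
6,730,964,298,366.976 / 1,000,000,000 = 6,730.96 GB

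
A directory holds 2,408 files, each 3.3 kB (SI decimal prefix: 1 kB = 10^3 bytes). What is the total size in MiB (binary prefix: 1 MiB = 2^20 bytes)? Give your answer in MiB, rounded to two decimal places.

Total = 2,408 × 3.3 kB = 7946.4 kB
= 7946.4 × 1,000 bytes = 7,946,400 bytes
1 MiB = 1,048,576 bytes
7,946,400 / 1,048,576 = 7.58 MiB

7.58 MiB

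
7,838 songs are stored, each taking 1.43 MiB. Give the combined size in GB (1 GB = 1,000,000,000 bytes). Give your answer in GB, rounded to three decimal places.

11.753 GB

Total = 7,838 × 1.43 MiB = 11208.34 MiB
= 11208.34 × 1,048,576 bytes = 11,752,796,323.84 bytes
1 GB = 1,000,000,000 bytes
11,752,796,323.84 / 1,000,000,000 = 11.753 GB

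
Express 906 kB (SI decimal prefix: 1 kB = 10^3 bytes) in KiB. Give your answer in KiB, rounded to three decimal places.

906 kB = 906 × 10^3 bytes = 906,000 bytes
1 KiB = 1,024 bytes
906,000 / 1,024 = 884.766 KiB

884.766 KiB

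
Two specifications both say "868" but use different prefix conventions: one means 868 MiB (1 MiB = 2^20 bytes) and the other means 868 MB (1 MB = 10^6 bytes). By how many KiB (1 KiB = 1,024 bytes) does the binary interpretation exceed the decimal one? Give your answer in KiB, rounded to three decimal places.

868 MiB = 868 × 1,048,576 = 910,163,968 bytes
868 MB = 868 × 1,000,000 = 868,000,000 bytes
difference = 42,163,968 bytes
42,163,968 / 1,024 = 41,175.750 KiB

41,175.750 KiB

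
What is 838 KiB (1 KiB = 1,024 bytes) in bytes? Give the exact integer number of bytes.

858,112 bytes

838 × 1,024 = 858,112 bytes  (1 KiB = 2^10 bytes)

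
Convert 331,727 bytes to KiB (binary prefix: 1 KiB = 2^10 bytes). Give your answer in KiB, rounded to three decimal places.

323.952 KiB

331,727 bytes given.
1 KiB = 2^10 bytes = 1,024 bytes
331,727 / 1,024 = 323.952 KiB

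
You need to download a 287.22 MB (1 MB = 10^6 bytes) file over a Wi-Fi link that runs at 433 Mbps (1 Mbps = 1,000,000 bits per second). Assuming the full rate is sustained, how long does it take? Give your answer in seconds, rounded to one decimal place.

5.3 seconds

287.22 MB = 287,220,000 bytes = 2,297,760,000 bits
433 Mbps = 433,000,000 bits/s
time = 2,297,760,000 / 433,000,000 = 5.3 s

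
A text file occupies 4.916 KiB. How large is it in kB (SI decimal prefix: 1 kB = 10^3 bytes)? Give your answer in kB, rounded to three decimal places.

4.916 KiB × 1,024 bytes/KiB = 5,033.984 bytes
1 kB = 1,000 bytes
5,033.984 / 1,000 = 5.034 kB

5.034 kB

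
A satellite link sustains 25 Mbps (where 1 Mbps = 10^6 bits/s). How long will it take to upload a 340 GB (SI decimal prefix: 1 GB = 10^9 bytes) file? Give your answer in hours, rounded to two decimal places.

340 GB = 340,000,000,000 bytes = 2,720,000,000,000 bits
25 Mbps = 25,000,000 bits/s
time = 2,720,000,000,000 / 25,000,000 = 108,800.0000 s
108,800.0000 s / 3600 = 30.22 hours

30.22 hours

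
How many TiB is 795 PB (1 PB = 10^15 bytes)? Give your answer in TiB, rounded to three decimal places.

795 PB = 795 × 10^15 bytes = 795,000,000,000,000,000 bytes
1 TiB = 1,099,511,627,776 bytes
795,000,000,000,000,000 / 1,099,511,627,776 = 723,048.288 TiB

723,048.288 TiB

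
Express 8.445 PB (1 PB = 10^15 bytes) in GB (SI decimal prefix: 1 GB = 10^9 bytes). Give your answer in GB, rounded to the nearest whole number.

8,445,000 GB

8.445 PB = 8.445 × 10^15 bytes = 8,445,000,000,000,000 bytes
1 GB = 10^9 bytes = 1,000,000,000 bytes
8,445,000,000,000,000 / 1,000,000,000 = 8,445,000 GB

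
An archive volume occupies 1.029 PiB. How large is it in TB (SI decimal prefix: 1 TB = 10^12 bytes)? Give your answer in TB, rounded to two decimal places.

1.029 PiB = 1.029 × 2^50 bytes = 1,158,551,004,141,060.096 bytes
1 TB = 10^12 bytes = 1,000,000,000,000 bytes
1,158,551,004,141,060.096 / 1,000,000,000,000 = 1,158.55 TB

1,158.55 TB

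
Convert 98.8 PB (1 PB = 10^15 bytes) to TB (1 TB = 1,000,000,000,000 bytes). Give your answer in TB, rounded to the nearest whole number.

98,800 TB

98.8 PB = 98.8 × 10^15 bytes = 98,800,000,000,000,000 bytes
1 TB = 1,000,000,000,000 bytes
98,800,000,000,000,000 / 1,000,000,000,000 = 98,800 TB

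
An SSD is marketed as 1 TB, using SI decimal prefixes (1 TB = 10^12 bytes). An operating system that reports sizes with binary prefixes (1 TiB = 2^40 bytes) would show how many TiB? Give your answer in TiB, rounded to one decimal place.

0.9 TiB

1 TB × 1,000,000,000,000 bytes/TB = 1,000,000,000,000 bytes
1 TiB = 2^40 bytes = 1,099,511,627,776 bytes
1,000,000,000,000 / 1,099,511,627,776 = 0.9 TiB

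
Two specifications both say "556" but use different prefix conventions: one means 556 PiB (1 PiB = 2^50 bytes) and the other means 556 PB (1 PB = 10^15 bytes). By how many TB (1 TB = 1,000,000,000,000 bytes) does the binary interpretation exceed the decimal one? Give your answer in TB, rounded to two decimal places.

556 PiB = 556 × 1,125,899,906,842,624 = 626,000,348,204,498,944 bytes
556 PB = 556 × 1,000,000,000,000,000 = 556,000,000,000,000,000 bytes
difference = 70,000,348,204,498,944 bytes
70,000,348,204,498,944 / 1,000,000,000,000 = 70,000.35 TB

70,000.35 TB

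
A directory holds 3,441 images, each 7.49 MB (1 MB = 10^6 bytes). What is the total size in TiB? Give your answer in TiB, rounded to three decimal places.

0.023 TiB

Total = 3,441 × 7.49 MB = 25773.09 MB
= 25773.09 × 1,000,000 bytes = 25,773,090,000 bytes
1 TiB = 1,099,511,627,776 bytes
25,773,090,000 / 1,099,511,627,776 = 0.023 TiB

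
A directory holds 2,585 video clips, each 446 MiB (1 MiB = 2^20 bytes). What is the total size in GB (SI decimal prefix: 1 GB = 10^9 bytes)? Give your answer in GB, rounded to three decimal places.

1,208.914 GB

Total = 2,585 × 446 MiB = 1,152,910 MiB
= 1,152,910 × 1,048,576 bytes = 1,208,913,756,160 bytes
1 GB = 1,000,000,000 bytes
1,208,913,756,160 / 1,000,000,000 = 1,208.914 GB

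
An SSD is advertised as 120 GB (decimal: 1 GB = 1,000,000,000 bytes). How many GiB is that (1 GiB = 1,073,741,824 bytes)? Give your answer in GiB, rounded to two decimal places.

120 GB × 1,000,000,000 bytes/GB = 120,000,000,000 bytes
1 GiB = 1,073,741,824 bytes
120,000,000,000 / 1,073,741,824 = 111.76 GiB

111.76 GiB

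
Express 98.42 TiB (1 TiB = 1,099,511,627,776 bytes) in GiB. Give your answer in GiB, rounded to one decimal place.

98.42 TiB = 98.42 × 2^40 bytes = 108,213,934,405,713.92 bytes
1 GiB = 2^30 bytes = 1,073,741,824 bytes
108,213,934,405,713.92 / 1,073,741,824 = 100,782.1 GiB

100,782.1 GiB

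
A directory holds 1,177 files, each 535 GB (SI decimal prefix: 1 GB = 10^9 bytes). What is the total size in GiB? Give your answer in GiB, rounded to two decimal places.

Total = 1,177 × 535 GB = 629,695 GB
= 629,695 × 1,000,000,000 bytes = 629,695,000,000,000 bytes
1 GiB = 1,073,741,824 bytes
629,695,000,000,000 / 1,073,741,824 = 586,449.17 GiB

586,449.17 GiB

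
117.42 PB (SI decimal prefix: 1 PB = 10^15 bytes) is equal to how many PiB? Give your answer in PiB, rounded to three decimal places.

104.290 PiB

117.42 PB = 117.42 × 10^15 bytes = 117,420,000,000,000,000 bytes
1 PiB = 1,125,899,906,842,624 bytes
117,420,000,000,000,000 / 1,125,899,906,842,624 = 104.290 PiB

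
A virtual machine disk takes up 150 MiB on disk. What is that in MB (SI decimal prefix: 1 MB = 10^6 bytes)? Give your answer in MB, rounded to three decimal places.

157.286 MB

150 MiB × 1,048,576 bytes/MiB = 157,286,400 bytes
1 MB = 10^6 bytes = 1,000,000 bytes
157,286,400 / 1,000,000 = 157.286 MB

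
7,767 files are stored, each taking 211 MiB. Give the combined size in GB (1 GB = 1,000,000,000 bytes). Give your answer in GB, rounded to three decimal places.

Total = 7,767 × 211 MiB = 1,638,837 MiB
= 1,638,837 × 1,048,576 bytes = 1,718,445,146,112 bytes
1 GB = 1,000,000,000 bytes
1,718,445,146,112 / 1,000,000,000 = 1,718.445 GB

1,718.445 GB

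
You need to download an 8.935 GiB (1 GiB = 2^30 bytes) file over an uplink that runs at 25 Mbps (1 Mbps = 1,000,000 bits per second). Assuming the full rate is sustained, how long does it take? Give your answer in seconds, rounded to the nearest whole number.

8.935 GiB = 9,593,883,197.44 bytes = 76,751,065,579.52 bits
25 Mbps = 25,000,000 bits/s
time = 76,751,065,579.52 / 25,000,000 = 3,070 s

3,070 seconds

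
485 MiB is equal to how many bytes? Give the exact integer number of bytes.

485 × 1,048,576 = 508,559,360 bytes  (1 MiB = 2^20 bytes)

508,559,360 bytes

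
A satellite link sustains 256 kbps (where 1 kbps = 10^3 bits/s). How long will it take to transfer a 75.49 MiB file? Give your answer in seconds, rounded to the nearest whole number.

75.49 MiB = 79,157,002.24 bytes = 633,256,017.92 bits
256 kbps = 256,000 bits/s
time = 633,256,017.92 / 256,000 = 2,474 s

2,474 seconds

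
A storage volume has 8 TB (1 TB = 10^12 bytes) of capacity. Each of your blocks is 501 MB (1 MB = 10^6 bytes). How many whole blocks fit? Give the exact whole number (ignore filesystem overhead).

15,968

Capacity: 8 TB = 8,000,000,000,000 bytes
Per item: 501 MB = 501,000,000 bytes
⌊8,000,000,000,000 / 501,000,000⌋ = 15,968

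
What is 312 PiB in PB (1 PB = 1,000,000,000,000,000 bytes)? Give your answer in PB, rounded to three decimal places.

312 PiB = 312 × 2^50 bytes = 351,280,770,934,898,688 bytes
1 PB = 10^15 bytes = 1,000,000,000,000,000 bytes
351,280,770,934,898,688 / 1,000,000,000,000,000 = 351.281 PB

351.281 PB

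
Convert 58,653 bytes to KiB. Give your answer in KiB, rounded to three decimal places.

57.278 KiB

58,653 bytes given.
1 KiB = 1,024 bytes
58,653 / 1,024 = 57.278 KiB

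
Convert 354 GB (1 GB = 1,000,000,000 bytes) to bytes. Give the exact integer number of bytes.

354 × 1,000,000,000 = 354,000,000,000 bytes  (1 GB = 10^9 bytes)

354,000,000,000 bytes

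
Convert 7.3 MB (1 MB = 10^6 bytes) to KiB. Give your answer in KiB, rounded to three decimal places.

7.3 MB × 1,000,000 bytes/MB = 7,300,000 bytes
1 KiB = 2^10 bytes = 1,024 bytes
7,300,000 / 1,024 = 7,128.906 KiB

7,128.906 KiB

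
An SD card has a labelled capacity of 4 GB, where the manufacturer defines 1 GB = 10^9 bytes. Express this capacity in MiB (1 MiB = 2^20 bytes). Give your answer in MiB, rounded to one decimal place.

4 GB = 4 × 10^9 bytes = 4,000,000,000 bytes
1 MiB = 2^20 bytes = 1,048,576 bytes
4,000,000,000 / 1,048,576 = 3,814.7 MiB

3,814.7 MiB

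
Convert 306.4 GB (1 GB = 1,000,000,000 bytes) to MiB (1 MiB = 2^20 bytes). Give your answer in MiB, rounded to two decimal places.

292,205.81 MiB

306.4 GB × 1,000,000,000 bytes/GB = 306,400,000,000 bytes
1 MiB = 1,048,576 bytes
306,400,000,000 / 1,048,576 = 292,205.81 MiB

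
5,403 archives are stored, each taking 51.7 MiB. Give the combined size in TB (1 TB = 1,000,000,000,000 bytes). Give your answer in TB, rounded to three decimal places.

0.293 TB

Total = 5,403 × 51.7 MiB = 279335.1 MiB
= 279335.1 × 1,048,576 bytes = 292,904,081,817.6 bytes
1 TB = 1,000,000,000,000 bytes
292,904,081,817.6 / 1,000,000,000,000 = 0.293 TB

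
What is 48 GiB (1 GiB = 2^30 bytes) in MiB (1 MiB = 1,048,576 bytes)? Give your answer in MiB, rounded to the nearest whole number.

49,152 MiB

48 GiB = 48 × 2^30 bytes = 51,539,607,552 bytes
1 MiB = 1,048,576 bytes
51,539,607,552 / 1,048,576 = 49,152 MiB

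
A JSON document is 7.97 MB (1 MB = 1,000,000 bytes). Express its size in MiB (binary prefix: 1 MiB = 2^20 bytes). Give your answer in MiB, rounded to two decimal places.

7.97 MB = 7.97 × 10^6 bytes = 7,970,000 bytes
1 MiB = 2^20 bytes = 1,048,576 bytes
7,970,000 / 1,048,576 = 7.60 MiB

7.60 MiB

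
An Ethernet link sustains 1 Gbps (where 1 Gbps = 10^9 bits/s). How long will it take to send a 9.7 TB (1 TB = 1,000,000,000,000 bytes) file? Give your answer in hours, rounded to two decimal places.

21.56 hours

9.7 TB = 9,700,000,000,000 bytes = 77,600,000,000,000 bits
1 Gbps = 1,000,000,000 bits/s
time = 77,600,000,000,000 / 1,000,000,000 = 77,600.0000 s
77,600.0000 s / 3600 = 21.56 hours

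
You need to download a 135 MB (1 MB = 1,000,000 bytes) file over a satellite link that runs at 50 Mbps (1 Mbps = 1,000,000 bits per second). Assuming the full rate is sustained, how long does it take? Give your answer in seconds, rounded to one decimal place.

135 MB = 135,000,000 bytes = 1,080,000,000 bits
50 Mbps = 50,000,000 bits/s
time = 1,080,000,000 / 50,000,000 = 21.6 s

21.6 seconds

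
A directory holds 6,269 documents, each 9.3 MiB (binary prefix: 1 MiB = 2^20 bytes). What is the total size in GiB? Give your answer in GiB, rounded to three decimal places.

Total = 6,269 × 9.3 MiB = 58301.7 MiB
= 58301.7 × 1,048,576 bytes = 61,133,763,379.2 bytes
1 GiB = 1,073,741,824 bytes
61,133,763,379.2 / 1,073,741,824 = 56.935 GiB

56.935 GiB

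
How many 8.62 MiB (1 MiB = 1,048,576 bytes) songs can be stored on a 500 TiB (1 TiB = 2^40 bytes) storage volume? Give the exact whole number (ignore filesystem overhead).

Capacity: 500 TiB = 549,755,813,888,000 bytes
Per item: 8.62 MiB = 9,038,725.12 bytes
⌊549,755,813,888,000 / 9,038,725.12⌋ = 60,822,273

60,822,273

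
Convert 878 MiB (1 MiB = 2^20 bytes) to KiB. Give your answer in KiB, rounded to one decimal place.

878 MiB × 1,048,576 bytes/MiB = 920,649,728 bytes
1 KiB = 1,024 bytes
920,649,728 / 1,024 = 899,072.0 KiB

899,072.0 KiB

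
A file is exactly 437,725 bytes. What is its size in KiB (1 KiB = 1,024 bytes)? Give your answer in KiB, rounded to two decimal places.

427.47 KiB

437,725 bytes given.
1 KiB = 1,024 bytes
437,725 / 1,024 = 427.47 KiB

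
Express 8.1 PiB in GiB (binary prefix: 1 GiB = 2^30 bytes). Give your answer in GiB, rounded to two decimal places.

8.1 PiB × 1,125,899,906,842,624 bytes/PiB = 9,119,789,245,425,254.4 bytes
1 GiB = 1,073,741,824 bytes
9,119,789,245,425,254.4 / 1,073,741,824 = 8,493,465.60 GiB

8,493,465.60 GiB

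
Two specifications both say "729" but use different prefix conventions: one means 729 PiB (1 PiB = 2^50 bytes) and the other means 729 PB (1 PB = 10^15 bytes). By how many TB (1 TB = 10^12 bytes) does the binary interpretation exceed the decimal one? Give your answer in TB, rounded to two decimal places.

729 PiB = 729 × 1,125,899,906,842,624 = 820,781,032,088,272,896 bytes
729 PB = 729 × 1,000,000,000,000,000 = 729,000,000,000,000,000 bytes
difference = 91,781,032,088,272,896 bytes
91,781,032,088,272,896 / 1,000,000,000,000 = 91,781.03 TB

91,781.03 TB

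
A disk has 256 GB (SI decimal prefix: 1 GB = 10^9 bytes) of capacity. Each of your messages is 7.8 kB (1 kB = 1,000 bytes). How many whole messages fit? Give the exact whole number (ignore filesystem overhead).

32,820,512

Capacity: 256 GB = 256,000,000,000 bytes
Per item: 7.8 kB = 7,800 bytes
⌊256,000,000,000 / 7,800⌋ = 32,820,512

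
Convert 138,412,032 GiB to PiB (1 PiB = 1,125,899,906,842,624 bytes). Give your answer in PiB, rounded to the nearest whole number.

138,412,032 GiB = 138,412,032 × 2^30 bytes = 148,618,787,703,226,368 bytes
1 PiB = 1,125,899,906,842,624 bytes
148,618,787,703,226,368 / 1,125,899,906,842,624 = 132 PiB

132 PiB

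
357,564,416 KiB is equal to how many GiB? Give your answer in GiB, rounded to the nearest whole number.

357,564,416 KiB × 1,024 bytes/KiB = 366,145,961,984 bytes
1 GiB = 1,073,741,824 bytes
366,145,961,984 / 1,073,741,824 = 341 GiB

341 GiB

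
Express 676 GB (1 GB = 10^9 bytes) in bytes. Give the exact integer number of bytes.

676 × 1,000,000,000 = 676,000,000,000 bytes  (1 GB = 10^9 bytes)

676,000,000,000 bytes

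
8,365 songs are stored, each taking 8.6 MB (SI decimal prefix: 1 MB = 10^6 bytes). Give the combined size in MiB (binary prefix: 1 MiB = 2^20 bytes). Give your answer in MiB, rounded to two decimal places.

Total = 8,365 × 8.6 MB = 71,939 MB
= 71,939 × 1,000,000 bytes = 71,939,000,000 bytes
1 MiB = 1,048,576 bytes
71,939,000,000 / 1,048,576 = 68,606.38 MiB

68,606.38 MiB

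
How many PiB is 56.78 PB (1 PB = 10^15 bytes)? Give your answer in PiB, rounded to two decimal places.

56.78 PB × 1,000,000,000,000,000 bytes/PB = 56,780,000,000,000,000 bytes
1 PiB = 2^50 bytes = 1,125,899,906,842,624 bytes
56,780,000,000,000,000 / 1,125,899,906,842,624 = 50.43 PiB

50.43 PiB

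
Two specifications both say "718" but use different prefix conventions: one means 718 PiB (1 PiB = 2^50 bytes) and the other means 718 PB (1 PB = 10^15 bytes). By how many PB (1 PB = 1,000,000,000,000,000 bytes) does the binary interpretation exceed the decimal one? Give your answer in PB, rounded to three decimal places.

90.396 PB

718 PiB = 718 × 1,125,899,906,842,624 = 808,396,133,113,004,032 bytes
718 PB = 718 × 1,000,000,000,000,000 = 718,000,000,000,000,000 bytes
difference = 90,396,133,113,004,032 bytes
90,396,133,113,004,032 / 1,000,000,000,000,000 = 90.396 PB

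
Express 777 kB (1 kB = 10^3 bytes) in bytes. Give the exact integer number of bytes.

777 × 1,000 = 777,000 bytes

777,000 bytes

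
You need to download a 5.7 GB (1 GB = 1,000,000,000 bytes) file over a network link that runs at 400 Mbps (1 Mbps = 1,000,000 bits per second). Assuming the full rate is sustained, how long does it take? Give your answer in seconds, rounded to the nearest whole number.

5.7 GB = 5,700,000,000 bytes = 45,600,000,000 bits
400 Mbps = 400,000,000 bits/s
time = 45,600,000,000 / 400,000,000 = 114 s

114 seconds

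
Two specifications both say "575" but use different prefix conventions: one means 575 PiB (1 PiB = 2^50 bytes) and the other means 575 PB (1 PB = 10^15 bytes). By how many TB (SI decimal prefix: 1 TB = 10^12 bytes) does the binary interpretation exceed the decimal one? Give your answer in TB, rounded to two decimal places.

575 PiB = 575 × 1,125,899,906,842,624 = 647,392,446,434,508,800 bytes
575 PB = 575 × 1,000,000,000,000,000 = 575,000,000,000,000,000 bytes
difference = 72,392,446,434,508,800 bytes
72,392,446,434,508,800 / 1,000,000,000,000 = 72,392.45 TB

72,392.45 TB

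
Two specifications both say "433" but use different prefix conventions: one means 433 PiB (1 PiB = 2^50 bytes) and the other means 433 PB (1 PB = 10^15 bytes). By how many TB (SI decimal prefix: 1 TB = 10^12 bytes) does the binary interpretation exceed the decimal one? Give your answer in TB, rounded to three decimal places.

54,514.660 TB

433 PiB = 433 × 1,125,899,906,842,624 = 487,514,659,662,856,192 bytes
433 PB = 433 × 1,000,000,000,000,000 = 433,000,000,000,000,000 bytes
difference = 54,514,659,662,856,192 bytes
54,514,659,662,856,192 / 1,000,000,000,000 = 54,514.660 TB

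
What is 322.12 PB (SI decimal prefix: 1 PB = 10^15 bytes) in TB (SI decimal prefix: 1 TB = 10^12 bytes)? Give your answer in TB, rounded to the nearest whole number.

322,120 TB

322.12 PB = 322.12 × 10^15 bytes = 322,120,000,000,000,000 bytes
1 TB = 1,000,000,000,000 bytes
322,120,000,000,000,000 / 1,000,000,000,000 = 322,120 TB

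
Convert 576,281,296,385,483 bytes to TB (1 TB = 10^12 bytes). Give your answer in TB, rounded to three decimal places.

576,281,296,385,483 bytes given.
1 TB = 1,000,000,000,000 bytes
576,281,296,385,483 / 1,000,000,000,000 = 576.281 TB

576.281 TB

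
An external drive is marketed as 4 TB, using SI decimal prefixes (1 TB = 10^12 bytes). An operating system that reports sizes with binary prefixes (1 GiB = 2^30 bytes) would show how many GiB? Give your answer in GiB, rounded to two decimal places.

3,725.29 GiB

4 TB × 1,000,000,000,000 bytes/TB = 4,000,000,000,000 bytes
1 GiB = 1,073,741,824 bytes
4,000,000,000,000 / 1,073,741,824 = 3,725.29 GiB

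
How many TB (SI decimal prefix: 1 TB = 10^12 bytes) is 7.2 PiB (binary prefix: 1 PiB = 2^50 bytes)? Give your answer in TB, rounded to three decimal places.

8,106.479 TB

7.2 PiB × 1,125,899,906,842,624 bytes/PiB = 8,106,479,329,266,892.8 bytes
1 TB = 1,000,000,000,000 bytes
8,106,479,329,266,892.8 / 1,000,000,000,000 = 8,106.479 TB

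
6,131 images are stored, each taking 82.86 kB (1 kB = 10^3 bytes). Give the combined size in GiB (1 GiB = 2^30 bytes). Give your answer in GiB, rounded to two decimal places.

0.47 GiB

Total = 6,131 × 82.86 kB = 508014.66 kB
= 508014.66 × 1,000 bytes = 508,014,660 bytes
1 GiB = 1,073,741,824 bytes
508,014,660 / 1,073,741,824 = 0.47 GiB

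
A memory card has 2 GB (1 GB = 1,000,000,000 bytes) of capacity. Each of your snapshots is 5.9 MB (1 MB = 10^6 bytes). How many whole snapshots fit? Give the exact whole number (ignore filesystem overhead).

338

Capacity: 2 GB = 2,000,000,000 bytes
Per item: 5.9 MB = 5,900,000 bytes
⌊2,000,000,000 / 5,900,000⌋ = 338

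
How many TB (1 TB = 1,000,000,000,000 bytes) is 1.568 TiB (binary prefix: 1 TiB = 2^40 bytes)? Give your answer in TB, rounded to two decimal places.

1.72 TB

1.568 TiB = 1.568 × 2^40 bytes = 1,724,034,232,352.768 bytes
1 TB = 10^12 bytes = 1,000,000,000,000 bytes
1,724,034,232,352.768 / 1,000,000,000,000 = 1.72 TB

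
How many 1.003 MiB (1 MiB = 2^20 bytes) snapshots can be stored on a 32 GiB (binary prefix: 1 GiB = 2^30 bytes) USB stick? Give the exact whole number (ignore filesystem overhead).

Capacity: 32 GiB = 34,359,738,368 bytes
Per item: 1.003 MiB = 1,051,721.728 bytes
⌊34,359,738,368 / 1,051,721.728⌋ = 32,669

32,669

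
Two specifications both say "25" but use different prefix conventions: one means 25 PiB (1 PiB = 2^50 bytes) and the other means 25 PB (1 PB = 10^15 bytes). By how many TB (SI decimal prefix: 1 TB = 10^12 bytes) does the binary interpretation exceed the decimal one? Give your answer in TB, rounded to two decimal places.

3,147.50 TB

25 PiB = 25 × 1,125,899,906,842,624 = 28,147,497,671,065,600 bytes
25 PB = 25 × 1,000,000,000,000,000 = 25,000,000,000,000,000 bytes
difference = 3,147,497,671,065,600 bytes
3,147,497,671,065,600 / 1,000,000,000,000 = 3,147.50 TB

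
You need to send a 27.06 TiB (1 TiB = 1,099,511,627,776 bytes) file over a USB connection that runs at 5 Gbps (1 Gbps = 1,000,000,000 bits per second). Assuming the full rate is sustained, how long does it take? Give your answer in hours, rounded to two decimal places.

27.06 TiB = 29,752,784,647,618.56 bytes = 238,022,277,180,948.48 bits
5 Gbps = 5,000,000,000 bits/s
time = 238,022,277,180,948.48 / 5,000,000,000 = 47,604.4554 s
47,604.4554 s / 3600 = 13.22 hours

13.22 hours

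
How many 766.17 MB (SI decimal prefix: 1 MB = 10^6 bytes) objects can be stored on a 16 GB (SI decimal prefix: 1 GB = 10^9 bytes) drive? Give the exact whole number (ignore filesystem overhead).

Capacity: 16 GB = 16,000,000,000 bytes
Per item: 766.17 MB = 766,170,000 bytes
⌊16,000,000,000 / 766,170,000⌋ = 20

20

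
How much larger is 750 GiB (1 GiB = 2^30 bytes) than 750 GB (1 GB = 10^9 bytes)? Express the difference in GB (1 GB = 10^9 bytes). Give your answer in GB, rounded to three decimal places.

55.306 GB

750 GiB = 750 × 1,073,741,824 = 805,306,368,000 bytes
750 GB = 750 × 1,000,000,000 = 750,000,000,000 bytes
difference = 55,306,368,000 bytes
55,306,368,000 / 1,000,000,000 = 55.306 GB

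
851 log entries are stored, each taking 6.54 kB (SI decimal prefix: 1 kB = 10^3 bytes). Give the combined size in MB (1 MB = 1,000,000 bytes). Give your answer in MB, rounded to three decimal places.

5.566 MB

Total = 851 × 6.54 kB = 5565.54 kB
= 5565.54 × 1,000 bytes = 5,565,540 bytes
1 MB = 1,000,000 bytes
5,565,540 / 1,000,000 = 5.566 MB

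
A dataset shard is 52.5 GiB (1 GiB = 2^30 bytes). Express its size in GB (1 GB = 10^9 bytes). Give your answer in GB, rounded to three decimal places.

56.371 GB

52.5 GiB = 52.5 × 2^30 bytes = 56,371,445,760 bytes
1 GB = 10^9 bytes = 1,000,000,000 bytes
56,371,445,760 / 1,000,000,000 = 56.371 GB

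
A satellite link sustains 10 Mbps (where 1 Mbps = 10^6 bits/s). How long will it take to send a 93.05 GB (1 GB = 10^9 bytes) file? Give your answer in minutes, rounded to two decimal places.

1,240.67 minutes

93.05 GB = 93,050,000,000 bytes = 744,400,000,000 bits
10 Mbps = 10,000,000 bits/s
time = 744,400,000,000 / 10,000,000 = 74,440.000 s
74,440.000 s / 60 = 1,240.67 minutes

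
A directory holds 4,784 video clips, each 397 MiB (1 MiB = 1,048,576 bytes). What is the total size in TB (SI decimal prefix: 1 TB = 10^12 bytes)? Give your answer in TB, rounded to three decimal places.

Total = 4,784 × 397 MiB = 1,899,248 MiB
= 1,899,248 × 1,048,576 bytes = 1,991,505,870,848 bytes
1 TB = 1,000,000,000,000 bytes
1,991,505,870,848 / 1,000,000,000,000 = 1.992 TB

1.992 TB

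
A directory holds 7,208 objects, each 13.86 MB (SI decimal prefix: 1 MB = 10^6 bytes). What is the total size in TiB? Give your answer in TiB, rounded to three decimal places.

0.091 TiB

Total = 7,208 × 13.86 MB = 99902.88 MB
= 99902.88 × 1,000,000 bytes = 99,902,880,000 bytes
1 TiB = 1,099,511,627,776 bytes
99,902,880,000 / 1,099,511,627,776 = 0.091 TiB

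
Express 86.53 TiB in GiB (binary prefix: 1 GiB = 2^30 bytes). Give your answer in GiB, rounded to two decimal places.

88,606.72 GiB

86.53 TiB × 1,099,511,627,776 bytes/TiB = 95,140,741,151,457.28 bytes
1 GiB = 2^30 bytes = 1,073,741,824 bytes
95,140,741,151,457.28 / 1,073,741,824 = 88,606.72 GiB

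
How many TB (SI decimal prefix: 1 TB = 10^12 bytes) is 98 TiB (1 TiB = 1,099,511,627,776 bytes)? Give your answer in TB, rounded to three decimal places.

107.752 TB

98 TiB = 98 × 2^40 bytes = 107,752,139,522,048 bytes
1 TB = 10^12 bytes = 1,000,000,000,000 bytes
107,752,139,522,048 / 1,000,000,000,000 = 107.752 TB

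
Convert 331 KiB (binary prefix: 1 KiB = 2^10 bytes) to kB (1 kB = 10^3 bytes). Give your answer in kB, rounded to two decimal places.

338.94 kB

331 KiB = 331 × 2^10 bytes = 338,944 bytes
1 kB = 1,000 bytes
338,944 / 1,000 = 338.94 kB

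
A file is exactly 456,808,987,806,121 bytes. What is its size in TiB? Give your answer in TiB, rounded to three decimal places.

456,808,987,806,121 bytes given.
1 TiB = 1,099,511,627,776 bytes
456,808,987,806,121 / 1,099,511,627,776 = 415.465 TiB

415.465 TiB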